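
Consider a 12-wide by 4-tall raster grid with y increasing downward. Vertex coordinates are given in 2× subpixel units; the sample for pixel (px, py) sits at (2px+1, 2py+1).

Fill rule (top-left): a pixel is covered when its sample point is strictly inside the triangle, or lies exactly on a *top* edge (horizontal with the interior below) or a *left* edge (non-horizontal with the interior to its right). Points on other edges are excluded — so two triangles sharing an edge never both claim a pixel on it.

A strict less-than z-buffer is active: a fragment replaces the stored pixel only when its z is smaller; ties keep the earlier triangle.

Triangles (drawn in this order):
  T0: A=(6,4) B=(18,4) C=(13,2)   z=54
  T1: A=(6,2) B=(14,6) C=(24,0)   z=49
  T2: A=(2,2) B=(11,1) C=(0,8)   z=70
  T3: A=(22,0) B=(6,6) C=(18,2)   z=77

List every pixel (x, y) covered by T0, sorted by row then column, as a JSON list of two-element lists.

T0:
  2·area = 24  (B↔C swapped to make it positive)
  edge (6, 4)→(13, 2): d=(7,-2) top-left  bias=+0
  edge (13, 2)→(18, 4): d=(5,2) right/bottom  bias=-1
  edge (18, 4)→(6, 4): d=(-12,0) right/bottom  bias=-1
    (5,1)@(11, 3): e=[3,9,12] → X
    (6,1)@(13, 3): e=[7,5,12] → X
    (7,1)@(15, 3): e=[11,1,12] → X
    (8,1)@(17, 3): e=[15,-3,12] → .
    (5,2)@(11, 5): e=[17,19,-12] → .
    (6,2)@(13, 5): e=[21,15,-12] → .
    (7,2)@(15, 5): e=[25,11,-12] → .
  covered (3 px):
    . . . . . . . . . . . .
    . . . . . X X X . . . .
    . . . . . . . . . . . .
    . . . . . . . . . . . .
T1:
  2·area = 88  (B↔C swapped to make it positive)
  edge (6, 2)→(24, 0): d=(18,-2) top-left  bias=+0
  edge (24, 0)→(14, 6): d=(-10,6) right/bottom  bias=-1
  edge (14, 6)→(6, 2): d=(-8,-4) top-left  bias=+0
    (7,0)@(15, 1): e=[0,44,44] → X  [on edge]
    (8,0)@(17, 1): e=[4,32,52] → X
    (9,0)@(19, 1): e=[8,20,60] → X
    (10,0)@(21, 1): e=[12,8,68] → X
    (11,0)@(23, 1): e=[16,-4,76] → .
    (4,1)@(9, 3): e=[24,60,4] → X
    (5,1)@(11, 3): e=[28,48,12] → X
    (6,1)@(13, 3): e=[32,36,20] → X
    (9,1)@(19, 3): e=[44,0,44] → .  [on edge]
    (10,1)@(21, 3): e=[48,-12,52] → .
    (4,2)@(9, 5): e=[60,40,-12] → .
    (5,2)@(11, 5): e=[64,28,-4] → .
  covered (11 px):
    . . . . . . . X X X X .
    . . . . X X X X X . . .
    . . . . . . X X . . . .
    . . . . . . . . . . . .
T2:
  2·area = 52
  edge (2, 2)→(11, 1): d=(9,-1) top-left  bias=+0
  edge (11, 1)→(0, 8): d=(-11,7) right/bottom  bias=-1
  edge (0, 8)→(2, 2): d=(2,-6) top-left  bias=+0
    (5,0)@(11, 1): e=[0,0,52] → .  [on edge]
    (1,1)@(3, 3): e=[10,34,8] → X
    (2,1)@(5, 3): e=[12,20,20] → X
    (3,1)@(7, 3): e=[14,6,32] → X
    (4,1)@(9, 3): e=[16,-8,44] → .
    (0,2)@(1, 5): e=[26,26,0] → X  [on edge]
    (2,2)@(5, 5): e=[30,-2,24] → .
    (3,2)@(7, 5): e=[32,-16,36] → .
    (0,3)@(1, 7): e=[44,4,4] → X
    (1,3)@(3, 7): e=[46,-10,16] → .
  covered (6 px):
    . . . . . . . . . . . .
    . X X X . . . . . . . .
    X X . . . . . . . . . .
    X . . . . . . . . . . .
T3:
  2·area = 8  (B↔C swapped to make it positive)
  edge (22, 0)→(18, 2): d=(-4,2) right/bottom  bias=-1
  edge (18, 2)→(6, 6): d=(-12,4) right/bottom  bias=-1
  edge (6, 6)→(22, 0): d=(16,-6) top-left  bias=+0
    (10,0)@(21, 1): e=[-2,0,10] → .  [on edge]
    (7,1)@(15, 3): e=[2,0,6] → .  [on edge]
    (4,2)@(9, 5): e=[6,0,2] → .  [on edge]
    (1,3)@(3, 7): e=[10,0,-2] → .  [on edge]
  covered (0 px):
    . . . . . . . . . . . .
    . . . . . . . . . . . .
    . . . . . . . . . . . .
    . . . . . . . . . . . .

Final: [[5,1],[6,1],[7,1]]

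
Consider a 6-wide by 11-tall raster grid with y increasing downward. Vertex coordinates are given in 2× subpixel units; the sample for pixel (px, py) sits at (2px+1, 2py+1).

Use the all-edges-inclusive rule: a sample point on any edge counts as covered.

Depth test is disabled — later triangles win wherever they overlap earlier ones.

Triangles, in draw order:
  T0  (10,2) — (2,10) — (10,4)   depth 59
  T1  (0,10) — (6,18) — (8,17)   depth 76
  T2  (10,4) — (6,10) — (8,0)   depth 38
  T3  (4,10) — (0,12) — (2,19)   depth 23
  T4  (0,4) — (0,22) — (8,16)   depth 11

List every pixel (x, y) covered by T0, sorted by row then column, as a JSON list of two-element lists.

T0:
  2·area = 16  (B↔C swapped to make it positive)
  edge (10, 2)→(10, 4): d=(0,2) inclusive
  edge (10, 4)→(2, 10): d=(-8,6) inclusive
  edge (2, 10)→(10, 2): d=(8,-8) inclusive
    (5,0)@(11, 1): e=[-2,18,0] → ·  [on edge]
    (4,1)@(9, 3): e=[2,14,0] → #  [on edge]
    (5,1)@(11, 3): e=[-2,2,16] → ·
    (3,2)@(7, 5): e=[6,10,0] → #  [on edge]
    (4,2)@(9, 5): e=[2,-2,16] → ·
    (2,3)@(5, 7): e=[10,6,0] → #  [on edge]
    (3,3)@(7, 7): e=[6,-6,16] → ·
    (1,4)@(3, 9): e=[14,2,0] → #  [on edge]
    (2,4)@(5, 9): e=[10,-10,16] → ·
    (0,5)@(1, 11): e=[18,-2,0] → ·  [on edge]
    (1,5)@(3, 11): e=[14,-14,16] → ·
  covered (4 px):
    · · · · · ·
    · · · · # ·
    · · · # · ·
    · · # · · ·
    · # · · · ·
    · · · · · ·
    · · · · · ·
    · · · · · ·
    · · · · · ·
    · · · · · ·
    · · · · · ·
T1:
  2·area = 22  (B↔C swapped to make it positive)
  edge (0, 10)→(8, 17): d=(8,7) inclusive
  edge (8, 17)→(6, 18): d=(-2,1) inclusive
  edge (6, 18)→(0, 10): d=(-6,-8) inclusive
    (0,5)@(1, 11): e=[1,19,2] → #
    (1,5)@(3, 11): e=[-13,17,18] → ·
    (0,6)@(1, 13): e=[17,15,-10] → ·
    (1,6)@(3, 13): e=[3,13,6] → #
    (2,6)@(5, 13): e=[-11,11,22] → ·
    (1,7)@(3, 15): e=[19,9,-6] → ·
    (2,7)@(5, 15): e=[5,7,10] → #
    (3,7)@(7, 15): e=[-9,5,26] → ·
    (2,8)@(5, 17): e=[21,3,-2] → ·
    (3,8)@(7, 17): e=[7,1,14] → #
    (4,8)@(9, 17): e=[-7,-1,30] → ·
    (3,9)@(7, 19): e=[23,-3,2] → ·
  covered (4 px):
    · · · · · ·
    · · · · · ·
    · · · · · ·
    · · · · · ·
    · · · · · ·
    # · · · · ·
    · # · · · ·
    · · # · · ·
    · · · # · ·
    · · · · · ·
    · · · · · ·
T2:
  2·area = 28
  edge (10, 4)→(6, 10): d=(-4,6) inclusive
  edge (6, 10)→(8, 0): d=(2,-10) inclusive
  edge (8, 0)→(10, 4): d=(2,4) inclusive
    (4,1)@(9, 3): e=[10,16,2] → #
    (5,1)@(11, 3): e=[-2,36,-6] → ·
    (3,2)@(7, 5): e=[14,0,14] → #  [on edge]
    (5,2)@(11, 5): e=[-10,40,-2] → ·
    (3,3)@(7, 7): e=[6,4,18] → #
    (4,3)@(9, 7): e=[-6,24,10] → ·
    (3,4)@(7, 9): e=[-2,8,22] → ·
    (2,7)@(5, 15): e=[-14,0,42] → ·  [on edge]
  covered (4 px):
    · · · · · ·
    · · · · # ·
    · · · # # ·
    · · · # · ·
    · · · · · ·
    · · · · · ·
    · · · · · ·
    · · · · · ·
    · · · · · ·
    · · · · · ·
    · · · · · ·
T3:
  2·area = 32  (B↔C swapped to make it positive)
  edge (4, 10)→(2, 19): d=(-2,9) inclusive
  edge (2, 19)→(0, 12): d=(-2,-7) inclusive
  edge (0, 12)→(4, 10): d=(4,-2) inclusive
    (1,5)@(3, 11): e=[7,23,2] → #
    (2,5)@(5, 11): e=[-11,37,6] → ·
    (0,6)@(1, 13): e=[21,5,6] → #
    (2,6)@(5, 13): e=[-15,33,14] → ·
    (0,7)@(1, 15): e=[17,1,14] → #
    (1,7)@(3, 15): e=[-1,15,18] → ·
    (0,8)@(1, 17): e=[13,-3,22] → ·
  covered (4 px):
    · · · · · ·
    · · · · · ·
    · · · · · ·
    · · · · · ·
    · · · · · ·
    · # · · · ·
    # # · · · ·
    # · · · · ·
    · · · · · ·
    · · · · · ·
    · · · · · ·
T4:
  2·area = 144  (B↔C swapped to make it positive)
  edge (0, 4)→(8, 16): d=(8,12) inclusive
  edge (8, 16)→(0, 22): d=(-8,6) inclusive
  edge (0, 22)→(0, 4): d=(0,-18) inclusive
    (0,3)@(1, 7): e=[12,114,18] → #
    (1,3)@(3, 7): e=[-12,102,54] → ·
    (0,4)@(1, 9): e=[28,98,18] → #
    (1,4)@(3, 9): e=[4,86,54] → #
    (2,4)@(5, 9): e=[-20,74,90] → ·
    (0,5)@(1, 11): e=[44,82,18] → #
    (2,5)@(5, 11): e=[-4,58,90] → ·
    (0,6)@(1, 13): e=[60,66,18] → #
    (2,6)@(5, 13): e=[12,42,90] → #
    (3,6)@(7, 13): e=[-12,30,126] → ·
    (0,7)@(1, 15): e=[76,50,18] → #
    (3,7)@(7, 15): e=[4,14,126] → #
  covered (18 px):
    · · · · · ·
    · · · · · ·
    · · · · · ·
    # · · · · ·
    # # · · · ·
    # # · · · ·
    # # # · · ·
    # # # # · ·
    # # # · · ·
    # # · · · ·
    # · · · · ·

Result: [[4,1],[3,2],[2,3],[1,4]]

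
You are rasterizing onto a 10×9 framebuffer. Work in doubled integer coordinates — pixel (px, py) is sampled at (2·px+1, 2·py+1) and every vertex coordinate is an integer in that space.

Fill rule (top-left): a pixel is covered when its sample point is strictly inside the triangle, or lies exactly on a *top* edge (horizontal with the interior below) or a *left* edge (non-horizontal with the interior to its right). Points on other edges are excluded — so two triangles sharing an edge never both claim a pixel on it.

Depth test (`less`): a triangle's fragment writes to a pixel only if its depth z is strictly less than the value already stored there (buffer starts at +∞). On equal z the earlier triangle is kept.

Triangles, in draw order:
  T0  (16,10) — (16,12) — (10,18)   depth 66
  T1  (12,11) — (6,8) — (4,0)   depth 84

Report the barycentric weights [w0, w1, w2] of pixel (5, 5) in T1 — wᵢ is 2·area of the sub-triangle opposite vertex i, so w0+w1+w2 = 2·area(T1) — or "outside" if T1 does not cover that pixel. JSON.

T0:
  2·area = 12
  edge (16, 10)→(16, 12): d=(0,2) right/bottom  bias=-1
  edge (16, 12)→(10, 18): d=(-6,6) right/bottom  bias=-1
  edge (10, 18)→(16, 10): d=(6,-8) top-left  bias=+0
    (9,4)@(19, 9): e=[-6,0,18] → ·  [on edge]
    (8,5)@(17, 11): e=[-2,0,14] → ·  [on edge]
    (7,6)@(15, 13): e=[2,0,10] → ·  [on edge]
    (6,7)@(13, 15): e=[6,0,6] → ·  [on edge]
    (5,8)@(11, 17): e=[10,0,2] → ·  [on edge]
  covered (0 px):
    · · · · · · · · · ·
    · · · · · · · · · ·
    · · · · · · · · · ·
    · · · · · · · · · ·
    · · · · · · · · · ·
    · · · · · · · · · ·
    · · · · · · · · · ·
    · · · · · · · · · ·
    · · · · · · · · · ·
T1:
  2·area = 42
  edge (12, 11)→(6, 8): d=(-6,-3) top-left  bias=+0
  edge (6, 8)→(4, 0): d=(-2,-8) top-left  bias=+0
  edge (4, 0)→(12, 11): d=(8,11) right/bottom  bias=-1
    (2,1)@(5, 3): e=[27,2,13] → #
    (3,1)@(7, 3): e=[33,18,-9] → ·
    (2,2)@(5, 5): e=[15,-2,29] → ·
    (3,2)@(7, 5): e=[21,14,7] → #
    (4,2)@(9, 5): e=[27,30,-15] → ·
    (3,3)@(7, 7): e=[9,10,23] → #
    (4,3)@(9, 7): e=[15,26,1] → #
    (5,3)@(11, 7): e=[21,42,-21] → ·
    (3,4)@(7, 9): e=[-3,6,39] → ·
    (4,4)@(9, 9): e=[3,22,17] → #
    (5,4)@(11, 9): e=[9,38,-5] → ·
    (4,5)@(9, 11): e=[-9,18,33] → ·
  covered (5 px):
    · · · · · · · · · ·
    · · # · · · · · · ·
    · · · # · · · · · ·
    · · · # # · · · · ·
    · · · · # · · · · ·
    · · · · · · · · · ·
    · · · · · · · · · ·
    · · · · · · · · · ·
    · · · · · · · · · ·

Final: "outside"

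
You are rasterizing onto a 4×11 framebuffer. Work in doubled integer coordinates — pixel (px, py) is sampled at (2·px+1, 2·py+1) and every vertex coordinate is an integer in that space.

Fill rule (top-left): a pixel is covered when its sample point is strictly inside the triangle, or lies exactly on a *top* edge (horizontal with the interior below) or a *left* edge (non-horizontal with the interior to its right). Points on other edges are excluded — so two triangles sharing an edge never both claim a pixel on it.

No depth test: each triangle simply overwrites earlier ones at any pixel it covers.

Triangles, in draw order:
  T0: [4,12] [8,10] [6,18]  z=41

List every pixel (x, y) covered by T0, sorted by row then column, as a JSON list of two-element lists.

T0:
  2·area = 28
  edge (4, 12)→(8, 10): d=(4,-2) top-left  bias=+0
  edge (8, 10)→(6, 18): d=(-2,8) right/bottom  bias=-1
  edge (6, 18)→(4, 12): d=(-2,-6) top-left  bias=+0
    (0,1)@(1, 3): e=[-42,70,0] → .  [on edge]
    (1,4)@(3, 9): e=[-14,42,0] → .  [on edge]
    (3,5)@(7, 11): e=[2,6,20] → X
    (2,6)@(5, 13): e=[6,18,4] → X
    (2,7)@(5, 15): e=[14,14,0] → X  [on edge]
    (3,7)@(7, 15): e=[18,-2,12] → .
    (2,8)@(5, 17): e=[22,10,-4] → .
    (3,10)@(7, 21): e=[42,-14,0] → .  [on edge]
  covered (4 px):
    . . . .
    . . . .
    . . . .
    . . . .
    . . . .
    . . . X
    . . X X
    . . X .
    . . . .
    . . . .
    . . . .

Final: [[3,5],[2,6],[3,6],[2,7]]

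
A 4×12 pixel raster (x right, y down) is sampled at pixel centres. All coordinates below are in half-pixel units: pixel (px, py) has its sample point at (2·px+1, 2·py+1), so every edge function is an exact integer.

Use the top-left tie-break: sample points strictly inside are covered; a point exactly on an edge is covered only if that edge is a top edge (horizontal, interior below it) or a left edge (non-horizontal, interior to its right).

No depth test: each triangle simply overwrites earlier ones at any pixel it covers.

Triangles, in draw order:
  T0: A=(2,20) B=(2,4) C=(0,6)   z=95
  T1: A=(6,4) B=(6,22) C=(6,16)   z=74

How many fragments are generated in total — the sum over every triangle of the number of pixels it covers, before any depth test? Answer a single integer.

T0:
  2·area = 32  (B↔C swapped to make it positive)
  edge (2, 20)→(0, 6): d=(-2,-14) top-left  bias=+0
  edge (0, 6)→(2, 4): d=(2,-2) top-left  bias=+0
  edge (2, 4)→(2, 20): d=(0,16) right/bottom  bias=-1
    (2,0)@(5, 1): e=[80,0,-48] → .  [on edge]
    (1,1)@(3, 3): e=[48,0,-16] → .  [on edge]
    (0,2)@(1, 5): e=[16,0,16] → X  [on edge]
    (1,2)@(3, 5): e=[44,4,-16] → .
    (0,3)@(1, 7): e=[12,4,16] → X
    (1,3)@(3, 7): e=[40,8,-16] → .
    (0,4)@(1, 9): e=[8,8,16] → X
    (1,4)@(3, 9): e=[36,12,-16] → .
    (0,5)@(1, 11): e=[4,12,16] → X
    (1,5)@(3, 11): e=[32,16,-16] → .
    (0,6)@(1, 13): e=[0,16,16] → X  [on edge]
    (1,6)@(3, 13): e=[28,20,-16] → .
  covered (5 px):
    . . . .
    . . . .
    X . . .
    X . . .
    X . . .
    X . . .
    X . . .
    . . . .
    . . . .
    . . . .
    . . . .
    . . . .
T1:
  degenerate (2·area = 0) — covers nothing

Result: 5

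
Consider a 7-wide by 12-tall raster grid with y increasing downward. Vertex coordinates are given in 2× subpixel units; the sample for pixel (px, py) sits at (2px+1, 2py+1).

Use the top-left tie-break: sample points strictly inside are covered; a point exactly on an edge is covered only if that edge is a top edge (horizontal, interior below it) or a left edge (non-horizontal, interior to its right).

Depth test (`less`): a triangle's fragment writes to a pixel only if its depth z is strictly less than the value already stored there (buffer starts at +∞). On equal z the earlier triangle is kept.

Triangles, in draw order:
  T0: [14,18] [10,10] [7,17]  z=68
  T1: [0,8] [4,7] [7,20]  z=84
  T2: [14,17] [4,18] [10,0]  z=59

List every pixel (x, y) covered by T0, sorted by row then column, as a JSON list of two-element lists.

T0:
  2·area = 52  (B↔C swapped to make it positive)
  edge (14, 18)→(7, 17): d=(-7,-1) top-left  bias=+0
  edge (7, 17)→(10, 10): d=(3,-7) top-left  bias=+0
  edge (10, 10)→(14, 18): d=(4,8) right/bottom  bias=-1
    (6,1)@(13, 3): e=[104,0,-52] → ·  [on edge]
    (4,6)@(9, 13): e=[30,2,20] → #
    (5,6)@(11, 13): e=[32,16,4] → #
    (6,6)@(13, 13): e=[34,30,-12] → ·
    (4,7)@(9, 15): e=[16,8,28] → #
    (6,7)@(13, 15): e=[20,36,-4] → ·
    (3,8)@(7, 17): e=[0,0,52] → #  [on edge]
    (6,8)@(13, 17): e=[6,42,4] → #
    (3,9)@(7, 19): e=[-14,6,60] → ·
    (4,9)@(9, 19): e=[-12,20,44] → ·
    (5,9)@(11, 19): e=[-10,34,28] → ·
    (6,9)@(13, 19): e=[-8,48,12] → ·
  covered (8 px):
    · · · · · · ·
    · · · · · · ·
    · · · · · · ·
    · · · · · · ·
    · · · · · · ·
    · · · · · · ·
    · · · · # # ·
    · · · · # # ·
    · · · # # # #
    · · · · · · ·
    · · · · · · ·
    · · · · · · ·
T1:
  2·area = 55
  edge (0, 8)→(4, 7): d=(4,-1) top-left  bias=+0
  edge (4, 7)→(7, 20): d=(3,13) right/bottom  bias=-1
  edge (7, 20)→(0, 8): d=(-7,-12) top-left  bias=+0
    (0,4)@(1, 9): e=[5,45,5] → #
    (1,4)@(3, 9): e=[7,19,29] → #
    (2,4)@(5, 9): e=[9,-7,53] → ·
    (0,5)@(1, 11): e=[13,51,-9] → ·
    (1,5)@(3, 11): e=[15,25,15] → #
    (2,5)@(5, 11): e=[17,-1,39] → ·
    (1,6)@(3, 13): e=[23,31,1] → #
    (2,6)@(5, 13): e=[25,5,25] → #
    (3,6)@(7, 13): e=[27,-21,49] → ·
    (1,7)@(3, 15): e=[31,37,-13] → ·
    (2,7)@(5, 15): e=[33,11,11] → #
    (3,7)@(7, 15): e=[35,-15,35] → ·
  covered (6 px):
    · · · · · · ·
    · · · · · · ·
    · · · · · · ·
    · · · · · · ·
    # # · · · · ·
    · # · · · · ·
    · # # · · · ·
    · · # · · · ·
    · · · · · · ·
    · · · · · · ·
    · · · · · · ·
    · · · · · · ·
T2:
  2·area = 174
  edge (14, 17)→(4, 18): d=(-10,1) right/bottom  bias=-1
  edge (4, 18)→(10, 0): d=(6,-18) top-left  bias=+0
  edge (10, 0)→(14, 17): d=(4,17) right/bottom  bias=-1
    (4,1)@(9, 3): e=[145,0,29] → #  [on edge]
    (5,1)@(11, 3): e=[143,36,-5] → ·
    (4,2)@(9, 5): e=[125,12,37] → #
    (5,2)@(11, 5): e=[123,48,3] → #
    (6,2)@(13, 5): e=[121,84,-31] → ·
    (4,3)@(9, 7): e=[105,24,45] → #
    (6,3)@(13, 7): e=[101,96,-23] → ·
    (3,4)@(7, 9): e=[87,0,87] → #  [on edge]
    (6,4)@(13, 9): e=[81,108,-15] → ·
    (3,5)@(7, 11): e=[67,12,95] → #
    (6,5)@(13, 11): e=[61,120,-7] → ·
    (3,6)@(7, 13): e=[47,24,103] → #
    (2,7)@(5, 15): e=[29,0,145] → #  [on edge]
    (1,10)@(3, 21): e=[-29,0,203] → ·  [on edge]
  covered (25 px):
    · · · · · · ·
    · · · · # · ·
    · · · · # # ·
    · · · · # # ·
    · · · # # # ·
    · · · # # # ·
    · · · # # # #
    · · # # # # #
    · · # # # # #
    · · · · · · ·
    · · · · · · ·
    · · · · · · ·

Final: [[4,6],[5,6],[4,7],[5,7],[3,8],[4,8],[5,8],[6,8]]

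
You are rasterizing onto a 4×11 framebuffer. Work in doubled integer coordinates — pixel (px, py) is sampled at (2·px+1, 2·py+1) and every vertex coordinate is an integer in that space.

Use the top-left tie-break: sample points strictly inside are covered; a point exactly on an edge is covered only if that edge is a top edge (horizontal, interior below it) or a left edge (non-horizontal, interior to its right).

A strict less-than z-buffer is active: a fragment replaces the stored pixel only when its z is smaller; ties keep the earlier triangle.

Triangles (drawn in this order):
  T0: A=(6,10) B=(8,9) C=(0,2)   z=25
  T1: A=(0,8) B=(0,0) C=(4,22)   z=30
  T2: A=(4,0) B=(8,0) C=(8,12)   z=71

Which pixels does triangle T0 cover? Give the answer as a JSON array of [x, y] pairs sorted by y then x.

T0:
  2·area = 22  (B↔C swapped to make it positive)
  edge (6, 10)→(0, 2): d=(-6,-8) top-left  bias=+0
  edge (0, 2)→(8, 9): d=(8,7) right/bottom  bias=-1
  edge (8, 9)→(6, 10): d=(-2,1) right/bottom  bias=-1
    (0,1)@(1, 3): e=[2,1,19] → █
    (1,1)@(3, 3): e=[18,-13,17] → ·
    (0,2)@(1, 5): e=[-10,17,15] → ·
    (1,2)@(3, 5): e=[6,3,13] → █
    (2,2)@(5, 5): e=[22,-11,11] → ·
    (1,3)@(3, 7): e=[-6,19,9] → ·
    (2,3)@(5, 7): e=[10,5,7] → █
    (3,3)@(7, 7): e=[26,-9,5] → ·
    (2,4)@(5, 9): e=[-2,21,3] → ·
    (3,4)@(7, 9): e=[14,7,1] → █
    (3,5)@(7, 11): e=[2,23,-3] → ·
  covered (4 px):
    · · · ·
    █ · · ·
    · █ · ·
    · · █ ·
    · · · █
    · · · ·
    · · · ·
    · · · ·
    · · · ·
    · · · ·
    · · · ·
T1:
  2·area = 32
  edge (0, 8)→(0, 0): d=(0,-8) top-left  bias=+0
  edge (0, 0)→(4, 22): d=(4,22) right/bottom  bias=-1
  edge (4, 22)→(0, 8): d=(-4,-14) top-left  bias=+0
    (0,3)@(1, 7): e=[8,6,18] → █
    (1,3)@(3, 7): e=[24,-38,46] → ·
    (0,4)@(1, 9): e=[8,14,10] → █
    (1,4)@(3, 9): e=[24,-30,38] → ·
    (0,5)@(1, 11): e=[8,22,2] → █
    (1,5)@(3, 11): e=[24,-22,30] → ·
    (0,6)@(1, 13): e=[8,30,-6] → ·
    (1,8)@(3, 17): e=[24,2,6] → █
    (2,8)@(5, 17): e=[40,-42,34] → ·
    (1,9)@(3, 19): e=[24,10,-2] → ·
  covered (4 px):
    · · · ·
    · · · ·
    · · · ·
    █ · · ·
    █ · · ·
    █ · · ·
    · · · ·
    · · · ·
    · █ · ·
    · · · ·
    · · · ·
T2:
  2·area = 48
  edge (4, 0)→(8, 0): d=(4,0) top-left  bias=+0
  edge (8, 0)→(8, 12): d=(0,12) right/bottom  bias=-1
  edge (8, 12)→(4, 0): d=(-4,-12) top-left  bias=+0
    (2,0)@(5, 1): e=[4,36,8] → █
    (3,0)@(7, 1): e=[4,12,32] → █
    (2,1)@(5, 3): e=[12,36,0] → █  [on edge]
    (2,2)@(5, 5): e=[20,36,-8] → ·
    (3,2)@(7, 5): e=[20,12,16] → █
    (3,3)@(7, 7): e=[28,12,8] → █
    (3,4)@(7, 9): e=[36,12,0] → █  [on edge]
    (3,5)@(7, 11): e=[44,12,-8] → ·
  covered (7 px):
    · · █ █
    · · █ █
    · · · █
    · · · █
    · · · █
    · · · ·
    · · · ·
    · · · ·
    · · · ·
    · · · ·
    · · · ·

Result: [[0,1],[1,2],[2,3],[3,4]]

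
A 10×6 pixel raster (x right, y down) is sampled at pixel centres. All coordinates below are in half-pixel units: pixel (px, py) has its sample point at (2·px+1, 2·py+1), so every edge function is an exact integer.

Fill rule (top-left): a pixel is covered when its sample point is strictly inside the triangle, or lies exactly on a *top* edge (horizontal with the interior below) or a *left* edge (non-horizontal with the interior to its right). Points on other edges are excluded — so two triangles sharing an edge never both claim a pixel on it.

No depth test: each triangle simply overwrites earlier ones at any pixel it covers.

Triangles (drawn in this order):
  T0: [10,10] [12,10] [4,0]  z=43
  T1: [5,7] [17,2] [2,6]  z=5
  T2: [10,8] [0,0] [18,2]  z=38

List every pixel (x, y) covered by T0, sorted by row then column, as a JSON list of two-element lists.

T0:
  2·area = 20  (B↔C swapped to make it positive)
  edge (10, 10)→(4, 0): d=(-6,-10) top-left  bias=+0
  edge (4, 0)→(12, 10): d=(8,10) right/bottom  bias=-1
  edge (12, 10)→(10, 10): d=(-2,0) right/bottom  bias=-1
    (3,2)@(7, 5): e=[0,10,10] → #  [on edge]
    (4,2)@(9, 5): e=[20,-10,10] → ·
    (3,3)@(7, 7): e=[-12,26,6] → ·
    (4,3)@(9, 7): e=[8,6,6] → #
    (5,3)@(11, 7): e=[28,-14,6] → ·
    (4,4)@(9, 9): e=[-4,22,2] → ·
    (5,4)@(11, 9): e=[16,2,2] → #
    (6,4)@(13, 9): e=[36,-18,2] → ·
    (5,5)@(11, 11): e=[4,18,-2] → ·
  covered (3 px):
    · · · · · · · · · ·
    · · · · · · · · · ·
    · · · # · · · · · ·
    · · · · # · · · · ·
    · · · · · # · · · ·
    · · · · · · · · · ·
T1:
  2·area = 27  (B↔C swapped to make it positive)
  edge (5, 7)→(2, 6): d=(-3,-1) top-left  bias=+0
  edge (2, 6)→(17, 2): d=(15,-4) top-left  bias=+0
  edge (17, 2)→(5, 7): d=(-12,5) right/bottom  bias=-1
    (3,2)@(7, 5): e=[8,5,14] → #
    (4,2)@(9, 5): e=[10,13,4] → #
    (5,2)@(11, 5): e=[12,21,-6] → ·
    (2,3)@(5, 7): e=[0,27,0] → ·  [on edge]
    (3,3)@(7, 7): e=[2,35,-10] → ·
    (4,3)@(9, 7): e=[4,43,-20] → ·
    (5,4)@(11, 9): e=[0,81,-54] → ·  [on edge]
    (8,5)@(17, 11): e=[0,135,-108] → ·  [on edge]
  covered (2 px):
    · · · · · · · · · ·
    · · · · · · · · · ·
    · · · # # · · · · ·
    · · · · · · · · · ·
    · · · · · · · · · ·
    · · · · · · · · · ·
T2:
  2·area = 124
  edge (10, 8)→(0, 0): d=(-10,-8) top-left  bias=+0
  edge (0, 0)→(18, 2): d=(18,2) right/bottom  bias=-1
  edge (18, 2)→(10, 8): d=(-8,6) right/bottom  bias=-1
    (1,0)@(3, 1): e=[14,12,98] → #
    (2,0)@(5, 1): e=[30,8,86] → #
    (3,0)@(7, 1): e=[46,4,74] → #
    (4,0)@(9, 1): e=[62,0,62] → ·  [on edge]
    (1,1)@(3, 3): e=[-6,48,82] → ·
    (2,1)@(5, 3): e=[10,44,70] → #
    (4,1)@(9, 3): e=[42,36,46] → #
    (5,1)@(11, 3): e=[58,32,34] → #
    (6,1)@(13, 3): e=[74,28,22] → #
    (7,1)@(15, 3): e=[90,24,10] → #
    (8,1)@(17, 3): e=[106,20,-2] → ·
    (2,2)@(5, 5): e=[-10,80,54] → ·
  covered (15 px):
    · # # # · · · · · ·
    · · # # # # # # · ·
    · · · # # # # · · ·
    · · · · # # · · · ·
    · · · · · · · · · ·
    · · · · · · · · · ·

Final: [[3,2],[4,3],[5,4]]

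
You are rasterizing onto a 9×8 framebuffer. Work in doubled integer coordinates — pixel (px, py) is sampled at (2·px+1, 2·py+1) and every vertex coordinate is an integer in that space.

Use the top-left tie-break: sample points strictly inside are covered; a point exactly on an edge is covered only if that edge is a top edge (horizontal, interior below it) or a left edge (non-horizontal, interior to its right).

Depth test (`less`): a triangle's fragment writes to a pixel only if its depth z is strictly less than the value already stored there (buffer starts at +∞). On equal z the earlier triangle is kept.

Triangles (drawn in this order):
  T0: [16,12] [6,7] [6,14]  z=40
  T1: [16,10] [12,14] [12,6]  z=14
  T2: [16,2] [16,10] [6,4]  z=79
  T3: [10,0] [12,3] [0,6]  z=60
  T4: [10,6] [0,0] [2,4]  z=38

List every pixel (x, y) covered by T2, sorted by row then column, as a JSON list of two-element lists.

T0:
  2·area = 70  (B↔C swapped to make it positive)
  edge (16, 12)→(6, 14): d=(-10,2) right/bottom  bias=-1
  edge (6, 14)→(6, 7): d=(0,-7) top-left  bias=+0
  edge (6, 7)→(16, 12): d=(10,5) right/bottom  bias=-1
    (3,4)@(7, 9): e=[48,7,15] → █
    (4,4)@(9, 9): e=[44,21,5] → █
    (5,4)@(11, 9): e=[40,35,-5] → ·
    (3,5)@(7, 11): e=[28,7,35] → █
    (5,5)@(11, 11): e=[20,35,15] → █
    (6,5)@(13, 11): e=[16,49,5] → █
    (7,5)@(15, 11): e=[12,63,-5] → ·
    (3,6)@(7, 13): e=[8,7,55] → █
    (5,6)@(11, 13): e=[0,35,35] → ·  [on edge]
    (6,6)@(13, 13): e=[-4,49,25] → ·
    (0,7)@(1, 15): e=[0,-35,105] → ·  [on edge]
    (3,7)@(7, 15): e=[-12,7,75] → ·
  covered (8 px):
    · · · · · · · · ·
    · · · · · · · · ·
    · · · · · · · · ·
    · · · · · · · · ·
    · · · █ █ · · · ·
    · · · █ █ █ █ · ·
    · · · █ █ · · · ·
    · · · · · · · · ·
T1:
  2·area = 32
  edge (16, 10)→(12, 14): d=(-4,4) right/bottom  bias=-1
  edge (12, 14)→(12, 6): d=(0,-8) top-left  bias=+0
  edge (12, 6)→(16, 10): d=(4,4) right/bottom  bias=-1
    (3,0)@(7, 1): e=[72,-40,0] → ·  [on edge]
    (4,1)@(9, 3): e=[56,-24,0] → ·  [on edge]
    (5,2)@(11, 5): e=[40,-8,0] → ·  [on edge]
    (6,3)@(13, 7): e=[24,8,0] → ·  [on edge]
    (6,4)@(13, 9): e=[16,8,8] → █
    (7,4)@(15, 9): e=[8,24,0] → ·  [on edge]
    (8,4)@(17, 9): e=[0,40,-8] → ·  [on edge]
    (6,5)@(13, 11): e=[8,8,16] → █
    (7,5)@(15, 11): e=[0,24,8] → ·  [on edge]
    (8,5)@(17, 11): e=[-8,40,0] → ·  [on edge]
    (6,6)@(13, 13): e=[0,8,24] → ·  [on edge]
    (5,7)@(11, 15): e=[0,-8,40] → ·  [on edge]
  covered (2 px):
    · · · · · · · · ·
    · · · · · · · · ·
    · · · · · · · · ·
    · · · · · · · · ·
    · · · · · · █ · ·
    · · · · · · █ · ·
    · · · · · · · · ·
    · · · · · · · · ·
T2:
  2·area = 80
  edge (16, 2)→(16, 10): d=(0,8) right/bottom  bias=-1
  edge (16, 10)→(6, 4): d=(-10,-6) top-left  bias=+0
  edge (6, 4)→(16, 2): d=(10,-2) top-left  bias=+0
    (0,0)@(1, 1): e=[120,0,-40] → ·  [on edge]
    (5,1)@(11, 3): e=[40,40,0] → █  [on edge]
    (6,1)@(13, 3): e=[24,52,4] → █
    (7,1)@(15, 3): e=[8,64,8] → █
    (8,1)@(17, 3): e=[-8,76,12] → ·
    (0,2)@(1, 5): e=[120,-40,0] → ·  [on edge]
    (4,2)@(9, 5): e=[56,8,16] → █
    (8,2)@(17, 5): e=[-8,56,32] → ·
    (4,3)@(9, 7): e=[56,-12,36] → ·
    (5,3)@(11, 7): e=[40,0,40] → █  [on edge]
    (8,3)@(17, 7): e=[-8,36,52] → ·
    (5,4)@(11, 9): e=[40,-20,60] → ·
  covered (11 px):
    · · · · · · · · ·
    · · · · · █ █ █ ·
    · · · · █ █ █ █ ·
    · · · · · █ █ █ ·
    · · · · · · · █ ·
    · · · · · · · · ·
    · · · · · · · · ·
    · · · · · · · · ·
T3:
  2·area = 42
  edge (10, 0)→(12, 3): d=(2,3) right/bottom  bias=-1
  edge (12, 3)→(0, 6): d=(-12,3) right/bottom  bias=-1
  edge (0, 6)→(10, 0): d=(10,-6) top-left  bias=+0
    (4,0)@(9, 1): e=[5,33,4] → █
    (5,0)@(11, 1): e=[-1,27,16] → ·
    (2,1)@(5, 3): e=[21,21,0] → █  [on edge]
    (3,1)@(7, 3): e=[15,15,12] → █
    (5,1)@(11, 3): e=[3,3,36] → █
    (6,1)@(13, 3): e=[-3,-3,48] → ·
    (1,2)@(3, 5): e=[31,3,8] → █
    (2,2)@(5, 5): e=[25,-3,20] → ·
    (3,2)@(7, 5): e=[19,-9,32] → ·
    (4,2)@(9, 5): e=[13,-15,44] → ·
    (5,2)@(11, 5): e=[7,-21,56] → ·
    (1,3)@(3, 7): e=[35,-21,28] → ·
  covered (6 px):
    · · · · █ · · · ·
    · · █ █ █ █ · · ·
    · █ · · · · · · ·
    · · · · · · · · ·
    · · · · · · · · ·
    · · · · · · · · ·
    · · · · · · · · ·
    · · · · · · · · ·
T4:
  2·area = 28  (B↔C swapped to make it positive)
  edge (10, 6)→(2, 4): d=(-8,-2) top-left  bias=+0
  edge (2, 4)→(0, 0): d=(-2,-4) top-left  bias=+0
  edge (0, 0)→(10, 6): d=(10,6) right/bottom  bias=-1
    (0,0)@(1, 1): e=[22,2,4] → █
    (1,0)@(3, 1): e=[26,10,-8] → ·
    (0,1)@(1, 3): e=[6,-2,24] → ·
    (1,1)@(3, 3): e=[10,6,12] → █
    (2,1)@(5, 3): e=[14,14,0] → ·  [on edge]
    (1,2)@(3, 5): e=[-6,2,32] → ·
    (3,2)@(7, 5): e=[2,18,8] → █
    (4,2)@(9, 5): e=[6,26,-4] → ·
    (3,3)@(7, 7): e=[-14,14,28] → ·
    (7,4)@(15, 9): e=[-14,42,0] → ·  [on edge]
  covered (3 px):
    █ · · · · · · · ·
    · █ · · · · · · ·
    · · · █ · · · · ·
    · · · · · · · · ·
    · · · · · · · · ·
    · · · · · · · · ·
    · · · · · · · · ·
    · · · · · · · · ·

Final: [[5,1],[6,1],[7,1],[4,2],[5,2],[6,2],[7,2],[5,3],[6,3],[7,3],[7,4]]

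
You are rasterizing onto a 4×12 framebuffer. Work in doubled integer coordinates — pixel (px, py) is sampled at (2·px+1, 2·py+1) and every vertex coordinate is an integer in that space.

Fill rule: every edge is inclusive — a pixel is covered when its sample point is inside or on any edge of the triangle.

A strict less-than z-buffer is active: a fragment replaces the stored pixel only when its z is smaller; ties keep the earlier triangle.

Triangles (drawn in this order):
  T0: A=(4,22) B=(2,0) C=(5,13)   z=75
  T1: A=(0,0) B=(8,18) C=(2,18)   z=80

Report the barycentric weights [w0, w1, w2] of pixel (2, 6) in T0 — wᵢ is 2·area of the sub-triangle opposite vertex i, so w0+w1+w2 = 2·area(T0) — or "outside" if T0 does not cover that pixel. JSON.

T0:
  2·area = 40
  edge (4, 22)→(2, 0): d=(-2,-22) inclusive
  edge (2, 0)→(5, 13): d=(3,13) inclusive
  edge (5, 13)→(4, 22): d=(-1,9) inclusive
    (1,2)@(3, 5): e=[12,2,26] → #
    (2,2)@(5, 5): e=[56,-24,8] → ·
    (1,3)@(3, 7): e=[8,8,24] → #
    (2,3)@(5, 7): e=[52,-18,6] → ·
    (1,4)@(3, 9): e=[4,14,22] → #
    (2,4)@(5, 9): e=[48,-12,4] → ·
    (1,5)@(3, 11): e=[0,20,20] → #  [on edge]
    (2,5)@(5, 11): e=[44,-6,2] → ·
    (1,6)@(3, 13): e=[-4,26,18] → ·
    (2,6)@(5, 13): e=[40,0,0] → #  [on edge]
    (3,6)@(7, 13): e=[84,-26,-18] → ·
    (2,7)@(5, 15): e=[36,6,-2] → ·
  covered (5 px):
    · · · ·
    · · · ·
    · # · ·
    · # · ·
    · # · ·
    · # · ·
    · · # ·
    · · · ·
    · · · ·
    · · · ·
    · · · ·
    · · · ·
T1:
  2·area = 108
  edge (0, 0)→(8, 18): d=(8,18) inclusive
  edge (8, 18)→(2, 18): d=(-6,0) inclusive
  edge (2, 18)→(0, 0): d=(-2,-18) inclusive
    (0,1)@(1, 3): e=[6,90,12] → #
    (1,1)@(3, 3): e=[-30,90,48] → ·
    (0,2)@(1, 5): e=[22,78,8] → #
    (1,2)@(3, 5): e=[-14,78,44] → ·
    (0,3)@(1, 7): e=[38,66,4] → #
    (1,3)@(3, 7): e=[2,66,40] → #
    (2,3)@(5, 7): e=[-34,66,76] → ·
    (0,4)@(1, 9): e=[54,54,0] → #  [on edge]
    (2,4)@(5, 9): e=[-18,54,72] → ·
    (0,5)@(1, 11): e=[70,42,-4] → ·
    (1,5)@(3, 11): e=[34,42,32] → #
    (2,5)@(5, 11): e=[-2,42,68] → ·
  covered (14 px):
    · · · ·
    # · · ·
    # · · ·
    # # · ·
    # # · ·
    · # · ·
    · # # ·
    · # # ·
    · # # #
    · · · ·
    · · · ·
    · · · ·

Result: [0,0,40]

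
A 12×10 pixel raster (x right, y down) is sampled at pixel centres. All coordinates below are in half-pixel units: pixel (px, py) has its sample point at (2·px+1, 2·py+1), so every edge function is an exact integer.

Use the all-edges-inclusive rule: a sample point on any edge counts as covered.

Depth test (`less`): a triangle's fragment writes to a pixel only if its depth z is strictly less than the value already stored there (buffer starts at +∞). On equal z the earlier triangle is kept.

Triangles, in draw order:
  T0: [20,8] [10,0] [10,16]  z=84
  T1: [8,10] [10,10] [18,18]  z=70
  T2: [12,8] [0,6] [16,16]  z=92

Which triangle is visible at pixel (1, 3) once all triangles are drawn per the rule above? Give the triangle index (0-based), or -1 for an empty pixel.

T0:
  2·area = 160  (B↔C swapped to make it positive)
  edge (20, 8)→(10, 16): d=(-10,8) inclusive
  edge (10, 16)→(10, 0): d=(0,-16) inclusive
  edge (10, 0)→(20, 8): d=(10,8) inclusive
    (5,0)@(11, 1): e=[142,16,2] → X
    (6,0)@(13, 1): e=[126,48,-14] → .
    (5,1)@(11, 3): e=[122,16,22] → X
    (6,1)@(13, 3): e=[106,48,6] → X
    (7,1)@(15, 3): e=[90,80,-10] → .
    (5,2)@(11, 5): e=[102,16,42] → X
    (7,2)@(15, 5): e=[70,80,10] → X
    (8,2)@(17, 5): e=[54,112,-6] → .
    (5,3)@(11, 7): e=[82,16,62] → X
    (8,3)@(17, 7): e=[34,112,14] → X
    (9,3)@(19, 7): e=[18,144,-2] → .
    (5,4)@(11, 9): e=[62,16,82] → X
  covered (20 px):
    . . . . . X . . . . . .
    . . . . . X X . . . . .
    . . . . . X X X . . . .
    . . . . . X X X X . . .
    . . . . . X X X X . . .
    . . . . . X X X . . . .
    . . . . . X X . . . . .
    . . . . . X . . . . . .
    . . . . . . . . . . . .
    . . . . . . . . . . . .
T1:
  2·area = 16
  edge (8, 10)→(10, 10): d=(2,0) inclusive
  edge (10, 10)→(18, 18): d=(8,8) inclusive
  edge (18, 18)→(8, 10): d=(-10,-8) inclusive
    (0,0)@(1, 1): e=[-18,0,34] → .  [on edge]
    (1,1)@(3, 3): e=[-14,0,30] → .  [on edge]
    (2,2)@(5, 5): e=[-10,0,26] → .  [on edge]
    (3,3)@(7, 7): e=[-6,0,22] → .  [on edge]
    (4,4)@(9, 9): e=[-2,0,18] → .  [on edge]
    (5,5)@(11, 11): e=[2,0,14] → X  [on edge]
    (6,5)@(13, 11): e=[2,-16,30] → .
    (5,6)@(11, 13): e=[6,16,-6] → .
    (6,6)@(13, 13): e=[6,0,10] → X  [on edge]
    (7,6)@(15, 13): e=[6,-16,26] → .
    (6,7)@(13, 15): e=[10,16,-10] → .
    (7,7)@(15, 15): e=[10,0,6] → X  [on edge]
    (8,8)@(17, 17): e=[14,0,2] → X  [on edge]
    (9,9)@(19, 19): e=[18,0,-2] → .  [on edge]
  covered (4 px):
    . . . . . . . . . . . .
    . . . . . . . . . . . .
    . . . . . . . . . . . .
    . . . . . . . . . . . .
    . . . . . . . . . . . .
    . . . . . X . . . . . .
    . . . . . . X . . . . .
    . . . . . . . X . . . .
    . . . . . . . . X . . .
    . . . . . . . . . . . .
T2:
  2·area = 88  (B↔C swapped to make it positive)
  edge (12, 8)→(16, 16): d=(4,8) inclusive
  edge (16, 16)→(0, 6): d=(-16,-10) inclusive
  edge (0, 6)→(12, 8): d=(12,2) inclusive
    (1,3)@(3, 7): e=[68,14,6] → X
    (2,3)@(5, 7): e=[52,34,2] → X
    (3,3)@(7, 7): e=[36,54,-2] → .
    (1,4)@(3, 9): e=[76,-18,30] → .
    (2,4)@(5, 9): e=[60,2,26] → X
    (3,4)@(7, 9): e=[44,22,22] → X
    (4,4)@(9, 9): e=[28,42,18] → X
    (5,4)@(11, 9): e=[12,62,14] → X
    (6,4)@(13, 9): e=[-4,82,10] → .
    (2,5)@(5, 11): e=[68,-30,50] → .
    (3,5)@(7, 11): e=[52,-10,46] → .
    (4,5)@(9, 11): e=[36,10,42] → X
  covered (11 px):
    . . . . . . . . . . . .
    . . . . . . . . . . . .
    . . . . . . . . . . . .
    . X X . . . . . . . . .
    . . X X X X . . . . . .
    . . . . X X X . . . . .
    . . . . . . X . . . . .
    . . . . . . . X . . . .
    . . . . . . . . . . . .
    . . . . . . . . . . . .

Z-buffer (winner per pixel, '.' = empty):
  . . . . . 0 . . . . . .
  . . . . . 0 0 . . . . .
  . . . . . 0 0 0 . . . .
  . 2 2 . . 0 0 0 0 . . .
  . . 2 2 2 0 0 0 0 . . .
  . . . . 2 1 0 0 . . . .
  . . . . . 0 1 . . . . .
  . . . . . 0 . 1 . . . .
  . . . . . . . . 1 . . .
  . . . . . . . . . . . .

Result: 2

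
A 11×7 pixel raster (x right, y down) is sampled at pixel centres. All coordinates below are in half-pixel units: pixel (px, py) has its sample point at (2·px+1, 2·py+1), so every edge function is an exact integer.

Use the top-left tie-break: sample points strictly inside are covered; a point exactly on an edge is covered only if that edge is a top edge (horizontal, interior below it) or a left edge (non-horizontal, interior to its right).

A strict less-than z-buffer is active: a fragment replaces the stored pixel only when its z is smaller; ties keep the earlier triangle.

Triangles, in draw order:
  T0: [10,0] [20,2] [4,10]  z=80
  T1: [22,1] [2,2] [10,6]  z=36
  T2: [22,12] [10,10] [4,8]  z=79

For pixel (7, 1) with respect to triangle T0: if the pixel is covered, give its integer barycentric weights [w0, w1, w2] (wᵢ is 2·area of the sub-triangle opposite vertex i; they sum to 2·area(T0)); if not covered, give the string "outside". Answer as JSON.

T0:
  2·area = 112
  edge (10, 0)→(20, 2): d=(10,2) right/bottom  bias=-1
  edge (20, 2)→(4, 10): d=(-16,8) right/bottom  bias=-1
  edge (4, 10)→(10, 0): d=(6,-10) top-left  bias=+0
    (5,0)@(11, 1): e=[8,88,16] → X
    (6,0)@(13, 1): e=[4,72,36] → X
    (7,0)@(15, 1): e=[0,56,56] → .  [on edge]
    (4,1)@(9, 3): e=[32,72,8] → X
    (7,1)@(15, 3): e=[20,24,68] → X
    (8,1)@(17, 3): e=[16,8,88] → X
    (9,1)@(19, 3): e=[12,-8,108] → .
    (3,2)@(7, 5): e=[56,56,0] → X  [on edge]
    (7,2)@(15, 5): e=[40,-8,80] → .
    (8,2)@(17, 5): e=[36,-24,100] → .
    (3,3)@(7, 7): e=[76,24,12] → X
    (5,3)@(11, 7): e=[68,-8,52] → .
  covered (14 px):
    . . . . . X X . . . .
    . . . . X X X X X . .
    . . . X X X X . . . .
    . . . X X . . . . . .
    . . X . . . . . . . .
    . . . . . . . . . . .
    . . . . . . . . . . .
T1:
  2·area = 88  (B↔C swapped to make it positive)
  edge (22, 1)→(10, 6): d=(-12,5) right/bottom  bias=-1
  edge (10, 6)→(2, 2): d=(-8,-4) top-left  bias=+0
  edge (2, 2)→(22, 1): d=(20,-1) top-left  bias=+0
    (2,1)@(5, 3): e=[61,4,23] → X
    (3,1)@(7, 3): e=[51,12,25] → X
    (4,1)@(9, 3): e=[41,20,27] → X
    (5,1)@(11, 3): e=[31,28,29] → X
    (6,1)@(13, 3): e=[21,36,31] → X
    (7,1)@(15, 3): e=[11,44,33] → X
    (8,1)@(17, 3): e=[1,52,35] → X
    (9,1)@(19, 3): e=[-9,60,37] → .
    (2,2)@(5, 5): e=[37,-12,63] → .
    (3,2)@(7, 5): e=[27,-4,65] → .
    (4,2)@(9, 5): e=[17,4,67] → X
    (6,2)@(13, 5): e=[-3,20,71] → .
  covered (9 px):
    . . . . . . . . . . .
    . . X X X X X X X . .
    . . . . X X . . . . .
    . . . . . . . . . . .
    . . . . . . . . . . .
    . . . . . . . . . . .
    . . . . . . . . . . .
T2:
  2·area = 12
  edge (22, 12)→(10, 10): d=(-12,-2) top-left  bias=+0
  edge (10, 10)→(4, 8): d=(-6,-2) top-left  bias=+0
  edge (4, 8)→(22, 12): d=(18,4) right/bottom  bias=-1
    (0,3)@(1, 7): e=[18,0,-6] → .  [on edge]
    (3,4)@(7, 9): e=[6,0,6] → X  [on edge]
    (4,4)@(9, 9): e=[10,4,-2] → .
    (3,5)@(7, 11): e=[-18,-12,42] → .
    (6,5)@(13, 11): e=[-6,0,18] → .  [on edge]
    (8,5)@(17, 11): e=[2,8,2] → X
    (9,5)@(19, 11): e=[6,12,-6] → .
    (8,6)@(17, 13): e=[-22,-4,38] → .
    (9,6)@(19, 13): e=[-18,0,30] → .  [on edge]
  covered (2 px):
    . . . . . . . . . . .
    . . . . . . . . . . .
    . . . . . . . . . . .
    . . . . . . . . . . .
    . . . X . . . . . . .
    . . . . . . . . X . .
    . . . . . . . . . . .

Final: [24,68,20]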